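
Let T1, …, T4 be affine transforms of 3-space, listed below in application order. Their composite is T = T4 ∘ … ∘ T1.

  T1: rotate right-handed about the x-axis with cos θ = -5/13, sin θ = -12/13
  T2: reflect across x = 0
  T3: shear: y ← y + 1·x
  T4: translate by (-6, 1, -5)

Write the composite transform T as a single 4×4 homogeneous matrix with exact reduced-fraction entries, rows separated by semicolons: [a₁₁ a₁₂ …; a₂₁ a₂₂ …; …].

T = [-1 0 0 -6; -1 -5/13 12/13 1; 0 -12/13 -5/13 -5; 0 0 0 1]

T1 = [1 0 0 0; 0 -5/13 12/13 0; 0 -12/13 -5/13 0; 0 0 0 1]
T2·T1 = [-1 0 0 0; 0 -5/13 12/13 0; 0 -12/13 -5/13 0; 0 0 0 1]
T3·…·T1 = [-1 0 0 0; -1 -5/13 12/13 0; 0 -12/13 -5/13 0; 0 0 0 1]
T4·…·T1 = [-1 0 0 -6; -1 -5/13 12/13 1; 0 -12/13 -5/13 -5; 0 0 0 1]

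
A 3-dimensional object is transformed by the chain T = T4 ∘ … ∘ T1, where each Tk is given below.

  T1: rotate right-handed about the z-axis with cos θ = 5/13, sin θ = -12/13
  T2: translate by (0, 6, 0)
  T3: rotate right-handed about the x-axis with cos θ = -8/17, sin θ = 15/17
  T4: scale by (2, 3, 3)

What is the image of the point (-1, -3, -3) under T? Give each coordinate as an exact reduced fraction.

T1 rotate right-handed about the z-axis with cos θ = 5/13, sin θ = -12/13: (-1, -3, -3) → (-41/13, -3/13, -3)
T2 translate by (0, 6, 0): (-41/13, -3/13, -3) → (-41/13, 75/13, -3)
T3 rotate right-handed about the x-axis with cos θ = -8/17, sin θ = 15/17: (-41/13, 75/13, -3) → (-41/13, -15/221, 1437/221)
T4 scale by (2, 3, 3): (-41/13, -15/221, 1437/221) → (-82/13, -45/221, 4311/221)

T(p) = (-82/13, -45/221, 4311/221)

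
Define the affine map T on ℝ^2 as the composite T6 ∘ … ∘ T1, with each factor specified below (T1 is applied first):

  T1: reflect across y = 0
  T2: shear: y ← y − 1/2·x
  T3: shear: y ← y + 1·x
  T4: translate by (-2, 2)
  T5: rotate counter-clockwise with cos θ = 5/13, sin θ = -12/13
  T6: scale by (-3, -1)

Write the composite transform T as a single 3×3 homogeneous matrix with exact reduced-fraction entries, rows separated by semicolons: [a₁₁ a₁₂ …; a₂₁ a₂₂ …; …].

T = [-33/13 36/13 -42/13; 19/26 5/13 -34/13; 0 0 1]

T1 = [1 0 0; 0 -1 0; 0 0 1]
T2·T1 = [1 0 0; -1/2 -1 0; 0 0 1]
T3·…·T1 = [1 0 0; 1/2 -1 0; 0 0 1]
T4·…·T1 = [1 0 -2; 1/2 -1 2; 0 0 1]
T5·…·T1 = [11/13 -12/13 14/13; -19/26 -5/13 34/13; 0 0 1]
T6·…·T1 = [-33/13 36/13 -42/13; 19/26 5/13 -34/13; 0 0 1]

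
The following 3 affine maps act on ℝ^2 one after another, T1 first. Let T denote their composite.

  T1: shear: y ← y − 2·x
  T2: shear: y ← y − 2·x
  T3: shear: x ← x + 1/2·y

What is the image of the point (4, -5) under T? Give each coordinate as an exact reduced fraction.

T1 shear: y ← y − 2·x: (4, -5) → (4, -13)
T2 shear: y ← y − 2·x: (4, -13) → (4, -21)
T3 shear: x ← x + 1/2·y: (4, -21) → (-13/2, -21)

T(p) = (-13/2, -21)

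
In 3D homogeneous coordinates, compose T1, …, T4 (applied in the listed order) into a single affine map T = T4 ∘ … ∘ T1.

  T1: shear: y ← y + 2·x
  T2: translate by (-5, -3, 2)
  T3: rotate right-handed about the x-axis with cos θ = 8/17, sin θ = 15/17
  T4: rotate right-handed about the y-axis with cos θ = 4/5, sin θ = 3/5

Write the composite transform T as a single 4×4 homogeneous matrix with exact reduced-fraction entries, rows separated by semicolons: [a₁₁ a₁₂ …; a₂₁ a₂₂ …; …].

T = [158/85 9/17 24/85 -427/85; 16/17 8/17 -15/17 -54/17; 69/85 12/17 32/85 139/85; 0 0 0 1]

T1 = [1 0 0 0; 2 1 0 0; 0 0 1 0; 0 0 0 1]
T2·T1 = [1 0 0 -5; 2 1 0 -3; 0 0 1 2; 0 0 0 1]
T3·…·T1 = [1 0 0 -5; 16/17 8/17 -15/17 -54/17; 30/17 15/17 8/17 -29/17; 0 0 0 1]
T4·…·T1 = [158/85 9/17 24/85 -427/85; 16/17 8/17 -15/17 -54/17; 69/85 12/17 32/85 139/85; 0 0 0 1]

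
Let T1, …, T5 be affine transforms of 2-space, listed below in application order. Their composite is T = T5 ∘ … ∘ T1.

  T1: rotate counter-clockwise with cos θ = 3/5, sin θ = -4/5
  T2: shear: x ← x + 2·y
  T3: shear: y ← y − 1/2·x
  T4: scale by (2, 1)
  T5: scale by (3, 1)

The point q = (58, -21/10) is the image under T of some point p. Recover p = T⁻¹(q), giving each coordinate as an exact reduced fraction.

T1 = [3/5 4/5 0; -4/5 3/5 0; 0 0 1]
T2·T1 = [-1 2 0; -4/5 3/5 0; 0 0 1]
T3·…·T1 = [-1 2 0; -3/10 -2/5 0; 0 0 1]
T4·…·T1 = [-2 4 0; -3/10 -2/5 0; 0 0 1]
T5·…·T1 = [-6 12 0; -3/10 -2/5 0; 0 0 1]
det M = 6; M⁻¹ = [-1/15 -2 0; 1/20 -1 0; 0 0 1]
M⁻¹ · (58, -21/10)ᵀ = (1/3, 5)ᵀ

p = (1/3, 5)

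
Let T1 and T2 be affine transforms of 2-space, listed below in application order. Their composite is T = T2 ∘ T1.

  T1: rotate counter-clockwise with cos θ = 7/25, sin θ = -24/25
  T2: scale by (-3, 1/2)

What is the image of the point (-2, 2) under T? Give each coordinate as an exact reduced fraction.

T1 rotate counter-clockwise with cos θ = 7/25, sin θ = -24/25: (-2, 2) → (34/25, 62/25)
T2 scale by (-3, 1/2): (34/25, 62/25) → (-102/25, 31/25)

T(p) = (-102/25, 31/25)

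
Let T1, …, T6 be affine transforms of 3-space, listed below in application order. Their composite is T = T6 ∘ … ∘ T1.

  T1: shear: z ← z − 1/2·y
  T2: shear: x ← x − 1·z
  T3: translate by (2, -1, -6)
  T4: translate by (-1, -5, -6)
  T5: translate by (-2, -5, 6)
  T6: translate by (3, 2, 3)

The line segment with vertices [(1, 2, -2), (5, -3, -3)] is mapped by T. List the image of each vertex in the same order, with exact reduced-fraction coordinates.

T1 shear: z ← z − 1/2·y: (1, 2, -2) → (1, 2, -3); (5, -3, -3) → (5, -3, -3/2)
T2 shear: x ← x − 1·z: (1, 2, -3) → (4, 2, -3); (5, -3, -3/2) → (13/2, -3, -3/2)
T3 translate by (2, -1, -6): (4, 2, -3) → (6, 1, -9); (13/2, -3, -3/2) → (17/2, -4, -15/2)
T4 translate by (-1, -5, -6): (6, 1, -9) → (5, -4, -15); (17/2, -4, -15/2) → (15/2, -9, -27/2)
T5 translate by (-2, -5, 6): (5, -4, -15) → (3, -9, -9); (15/2, -9, -27/2) → (11/2, -14, -15/2)
T6 translate by (3, 2, 3): (3, -9, -9) → (6, -7, -6); (11/2, -14, -15/2) → (17/2, -12, -9/2)

image vertices: (6, -7, -6), (17/2, -12, -9/2)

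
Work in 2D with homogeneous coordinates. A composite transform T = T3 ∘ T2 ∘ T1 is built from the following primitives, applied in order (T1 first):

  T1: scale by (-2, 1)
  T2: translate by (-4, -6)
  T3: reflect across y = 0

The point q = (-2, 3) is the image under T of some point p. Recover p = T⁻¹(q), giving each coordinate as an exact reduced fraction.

T1 = [-2 0 0; 0 1 0; 0 0 1]
T2·T1 = [-2 0 -4; 0 1 -6; 0 0 1]
T3·…·T1 = [-2 0 -4; 0 -1 6; 0 0 1]
det M = 2; M⁻¹ = [-1/2 0 -2; 0 -1 6; 0 0 1]
M⁻¹ · (-2, 3)ᵀ = (-1, 3)ᵀ

p = (-1, 3)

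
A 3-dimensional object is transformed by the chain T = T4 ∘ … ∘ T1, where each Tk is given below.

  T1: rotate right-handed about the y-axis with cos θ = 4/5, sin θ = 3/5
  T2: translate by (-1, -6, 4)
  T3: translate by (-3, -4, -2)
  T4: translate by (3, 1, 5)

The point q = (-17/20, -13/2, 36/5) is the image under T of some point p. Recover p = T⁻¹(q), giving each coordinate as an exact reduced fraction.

T1 = [4/5 0 3/5 0; 0 1 0 0; -3/5 0 4/5 0; 0 0 0 1]
T2·T1 = [4/5 0 3/5 -1; 0 1 0 -6; -3/5 0 4/5 4; 0 0 0 1]
T3·…·T1 = [4/5 0 3/5 -4; 0 1 0 -10; -3/5 0 4/5 2; 0 0 0 1]
T4·…·T1 = [4/5 0 3/5 -1; 0 1 0 -9; -3/5 0 4/5 7; 0 0 0 1]
det M = 1; M⁻¹ = [4/5 0 -3/5 5; 0 1 0 9; 3/5 0 4/5 -5; 0 0 0 1]
M⁻¹ · (-17/20, -13/2, 36/5)ᵀ = (0, 5/2, 1/4)ᵀ

p = (0, 5/2, 1/4)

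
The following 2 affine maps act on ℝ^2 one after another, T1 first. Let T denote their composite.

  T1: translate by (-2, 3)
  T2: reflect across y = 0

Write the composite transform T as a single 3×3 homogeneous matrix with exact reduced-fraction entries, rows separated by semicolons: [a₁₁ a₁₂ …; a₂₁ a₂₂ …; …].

T = [1 0 -2; 0 -1 -3; 0 0 1]

T1 = [1 0 -2; 0 1 3; 0 0 1]
T2·T1 = [1 0 -2; 0 -1 -3; 0 0 1]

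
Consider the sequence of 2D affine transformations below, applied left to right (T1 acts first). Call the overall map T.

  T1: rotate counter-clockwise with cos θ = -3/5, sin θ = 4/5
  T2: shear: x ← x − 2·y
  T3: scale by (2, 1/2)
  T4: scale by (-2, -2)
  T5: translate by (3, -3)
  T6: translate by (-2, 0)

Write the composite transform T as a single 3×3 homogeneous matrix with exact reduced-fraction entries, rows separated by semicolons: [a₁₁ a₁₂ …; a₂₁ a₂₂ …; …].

T1 = [-3/5 -4/5 0; 4/5 -3/5 0; 0 0 1]
T2·T1 = [-11/5 2/5 0; 4/5 -3/5 0; 0 0 1]
T3·…·T1 = [-22/5 4/5 0; 2/5 -3/10 0; 0 0 1]
T4·…·T1 = [44/5 -8/5 0; -4/5 3/5 0; 0 0 1]
T5·…·T1 = [44/5 -8/5 3; -4/5 3/5 -3; 0 0 1]
T6·…·T1 = [44/5 -8/5 1; -4/5 3/5 -3; 0 0 1]

T = [44/5 -8/5 1; -4/5 3/5 -3; 0 0 1]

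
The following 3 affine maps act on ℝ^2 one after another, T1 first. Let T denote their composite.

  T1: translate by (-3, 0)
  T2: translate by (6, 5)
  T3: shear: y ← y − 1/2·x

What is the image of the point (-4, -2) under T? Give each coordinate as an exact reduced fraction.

T(p) = (-1, 7/2)

T1 translate by (-3, 0): (-4, -2) → (-7, -2)
T2 translate by (6, 5): (-7, -2) → (-1, 3)
T3 shear: y ← y − 1/2·x: (-1, 3) → (-1, 7/2)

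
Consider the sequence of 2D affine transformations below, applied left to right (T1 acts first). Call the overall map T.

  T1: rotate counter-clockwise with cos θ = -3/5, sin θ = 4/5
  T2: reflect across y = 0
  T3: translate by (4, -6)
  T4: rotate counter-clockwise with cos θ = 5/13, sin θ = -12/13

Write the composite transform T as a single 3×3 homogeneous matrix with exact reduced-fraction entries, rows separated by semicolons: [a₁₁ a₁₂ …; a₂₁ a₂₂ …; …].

T1 = [-3/5 -4/5 0; 4/5 -3/5 0; 0 0 1]
T2·T1 = [-3/5 -4/5 0; -4/5 3/5 0; 0 0 1]
T3·…·T1 = [-3/5 -4/5 4; -4/5 3/5 -6; 0 0 1]
T4·…·T1 = [-63/65 16/65 -4; 16/65 63/65 -6; 0 0 1]

T = [-63/65 16/65 -4; 16/65 63/65 -6; 0 0 1]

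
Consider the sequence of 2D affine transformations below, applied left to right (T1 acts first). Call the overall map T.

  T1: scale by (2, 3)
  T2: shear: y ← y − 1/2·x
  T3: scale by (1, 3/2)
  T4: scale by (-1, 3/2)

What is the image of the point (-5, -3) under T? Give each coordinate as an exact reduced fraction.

T(p) = (10, -9)

T1 scale by (2, 3): (-5, -3) → (-10, -9)
T2 shear: y ← y − 1/2·x: (-10, -9) → (-10, -4)
T3 scale by (1, 3/2): (-10, -4) → (-10, -6)
T4 scale by (-1, 3/2): (-10, -6) → (10, -9)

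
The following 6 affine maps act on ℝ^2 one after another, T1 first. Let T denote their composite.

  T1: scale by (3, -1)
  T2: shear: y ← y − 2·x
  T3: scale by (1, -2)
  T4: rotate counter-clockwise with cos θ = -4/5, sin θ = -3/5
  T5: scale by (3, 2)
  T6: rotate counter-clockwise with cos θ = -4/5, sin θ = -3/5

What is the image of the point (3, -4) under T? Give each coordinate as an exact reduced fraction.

T(p) = (-282/5, 136/5)

T1 scale by (3, -1): (3, -4) → (9, 4)
T2 shear: y ← y − 2·x: (9, 4) → (9, -14)
T3 scale by (1, -2): (9, -14) → (9, 28)
T4 rotate counter-clockwise with cos θ = -4/5, sin θ = -3/5: (9, 28) → (48/5, -139/5)
T5 scale by (3, 2): (48/5, -139/5) → (144/5, -278/5)
T6 rotate counter-clockwise with cos θ = -4/5, sin θ = -3/5: (144/5, -278/5) → (-282/5, 136/5)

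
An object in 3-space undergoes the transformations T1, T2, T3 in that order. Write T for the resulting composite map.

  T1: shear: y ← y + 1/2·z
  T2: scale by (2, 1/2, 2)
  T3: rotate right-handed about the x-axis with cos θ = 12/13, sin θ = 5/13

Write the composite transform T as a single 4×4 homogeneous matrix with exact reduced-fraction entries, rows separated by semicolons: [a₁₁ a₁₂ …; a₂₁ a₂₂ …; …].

T = [2 0 0 0; 0 6/13 -7/13 0; 0 5/26 101/52 0; 0 0 0 1]

T1 = [1 0 0 0; 0 1 1/2 0; 0 0 1 0; 0 0 0 1]
T2·T1 = [2 0 0 0; 0 1/2 1/4 0; 0 0 2 0; 0 0 0 1]
T3·…·T1 = [2 0 0 0; 0 6/13 -7/13 0; 0 5/26 101/52 0; 0 0 0 1]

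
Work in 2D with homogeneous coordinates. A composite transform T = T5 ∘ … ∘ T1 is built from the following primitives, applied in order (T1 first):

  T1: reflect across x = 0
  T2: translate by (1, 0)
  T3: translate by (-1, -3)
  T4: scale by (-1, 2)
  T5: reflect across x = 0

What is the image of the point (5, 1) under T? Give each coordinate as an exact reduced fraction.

T(p) = (-5, -4)

T1 reflect across x = 0: (5, 1) → (-5, 1)
T2 translate by (1, 0): (-5, 1) → (-4, 1)
T3 translate by (-1, -3): (-4, 1) → (-5, -2)
T4 scale by (-1, 2): (-5, -2) → (5, -4)
T5 reflect across x = 0: (5, -4) → (-5, -4)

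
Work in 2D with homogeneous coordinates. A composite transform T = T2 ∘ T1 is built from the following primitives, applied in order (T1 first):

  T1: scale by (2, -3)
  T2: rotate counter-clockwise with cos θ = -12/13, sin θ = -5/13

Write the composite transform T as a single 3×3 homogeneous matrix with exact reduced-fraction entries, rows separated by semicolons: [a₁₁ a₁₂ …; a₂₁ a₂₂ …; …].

T1 = [2 0 0; 0 -3 0; 0 0 1]
T2·T1 = [-24/13 -15/13 0; -10/13 36/13 0; 0 0 1]

T = [-24/13 -15/13 0; -10/13 36/13 0; 0 0 1]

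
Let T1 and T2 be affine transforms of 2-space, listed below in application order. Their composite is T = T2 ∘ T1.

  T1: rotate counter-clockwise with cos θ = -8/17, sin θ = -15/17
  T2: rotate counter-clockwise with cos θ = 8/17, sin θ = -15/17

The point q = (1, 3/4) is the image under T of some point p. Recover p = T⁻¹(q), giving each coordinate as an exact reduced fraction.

p = (-1, -3/4)

T1 = [-8/17 15/17 0; -15/17 -8/17 0; 0 0 1]
T2·T1 = [-1 0 0; 0 -1 0; 0 0 1]
det M = 1; M⁻¹ = [-1 0 0; 0 -1 0; 0 0 1]
M⁻¹ · (1, 3/4)ᵀ = (-1, -3/4)ᵀ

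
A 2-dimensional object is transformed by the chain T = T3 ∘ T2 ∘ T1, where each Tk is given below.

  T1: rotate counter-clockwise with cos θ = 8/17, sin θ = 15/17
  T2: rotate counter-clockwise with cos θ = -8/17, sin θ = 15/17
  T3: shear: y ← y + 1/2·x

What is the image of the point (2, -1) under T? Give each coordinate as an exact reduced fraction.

T1 rotate counter-clockwise with cos θ = 8/17, sin θ = 15/17: (2, -1) → (31/17, 22/17)
T2 rotate counter-clockwise with cos θ = -8/17, sin θ = 15/17: (31/17, 22/17) → (-2, 1)
T3 shear: y ← y + 1/2·x: (-2, 1) → (-2, 0)

T(p) = (-2, 0)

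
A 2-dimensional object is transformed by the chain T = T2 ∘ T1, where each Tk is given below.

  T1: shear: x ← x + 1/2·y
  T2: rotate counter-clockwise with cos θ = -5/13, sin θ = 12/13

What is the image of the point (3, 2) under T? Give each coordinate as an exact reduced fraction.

T(p) = (-44/13, 38/13)

T1 shear: x ← x + 1/2·y: (3, 2) → (4, 2)
T2 rotate counter-clockwise with cos θ = -5/13, sin θ = 12/13: (4, 2) → (-44/13, 38/13)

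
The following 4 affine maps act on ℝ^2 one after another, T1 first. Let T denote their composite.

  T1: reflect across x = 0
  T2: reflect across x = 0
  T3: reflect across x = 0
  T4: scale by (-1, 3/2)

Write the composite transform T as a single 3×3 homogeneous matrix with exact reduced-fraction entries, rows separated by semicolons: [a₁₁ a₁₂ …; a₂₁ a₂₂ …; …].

T1 = [-1 0 0; 0 1 0; 0 0 1]
T2·T1 = [1 0 0; 0 1 0; 0 0 1]
T3·…·T1 = [-1 0 0; 0 1 0; 0 0 1]
T4·…·T1 = [1 0 0; 0 3/2 0; 0 0 1]

T = [1 0 0; 0 3/2 0; 0 0 1]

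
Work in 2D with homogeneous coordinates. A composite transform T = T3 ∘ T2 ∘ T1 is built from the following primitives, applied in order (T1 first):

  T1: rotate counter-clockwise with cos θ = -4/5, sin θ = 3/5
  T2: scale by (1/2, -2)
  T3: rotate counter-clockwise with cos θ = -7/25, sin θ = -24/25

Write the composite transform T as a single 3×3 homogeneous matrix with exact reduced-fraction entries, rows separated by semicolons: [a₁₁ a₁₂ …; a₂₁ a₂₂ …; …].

T = [-26/25 81/50 0; 18/25 -4/25 0; 0 0 1]

T1 = [-4/5 -3/5 0; 3/5 -4/5 0; 0 0 1]
T2·T1 = [-2/5 -3/10 0; -6/5 8/5 0; 0 0 1]
T3·…·T1 = [-26/25 81/50 0; 18/25 -4/25 0; 0 0 1]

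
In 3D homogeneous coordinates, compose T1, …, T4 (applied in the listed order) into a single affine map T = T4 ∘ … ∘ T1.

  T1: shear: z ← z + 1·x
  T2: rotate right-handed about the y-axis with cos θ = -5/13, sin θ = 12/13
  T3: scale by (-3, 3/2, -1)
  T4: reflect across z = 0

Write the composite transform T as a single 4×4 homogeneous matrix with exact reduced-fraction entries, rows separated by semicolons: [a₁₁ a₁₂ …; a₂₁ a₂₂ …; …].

T1 = [1 0 0 0; 0 1 0 0; 1 0 1 0; 0 0 0 1]
T2·T1 = [7/13 0 12/13 0; 0 1 0 0; -17/13 0 -5/13 0; 0 0 0 1]
T3·…·T1 = [-21/13 0 -36/13 0; 0 3/2 0 0; 17/13 0 5/13 0; 0 0 0 1]
T4·…·T1 = [-21/13 0 -36/13 0; 0 3/2 0 0; -17/13 0 -5/13 0; 0 0 0 1]

T = [-21/13 0 -36/13 0; 0 3/2 0 0; -17/13 0 -5/13 0; 0 0 0 1]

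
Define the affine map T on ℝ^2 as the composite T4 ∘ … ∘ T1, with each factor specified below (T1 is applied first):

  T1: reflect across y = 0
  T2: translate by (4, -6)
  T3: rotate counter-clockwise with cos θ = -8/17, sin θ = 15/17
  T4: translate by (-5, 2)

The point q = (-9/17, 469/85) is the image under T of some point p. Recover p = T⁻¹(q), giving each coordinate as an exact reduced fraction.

T1 = [1 0 0; 0 -1 0; 0 0 1]
T2·T1 = [1 0 4; 0 -1 -6; 0 0 1]
T3·…·T1 = [-8/17 15/17 58/17; 15/17 8/17 108/17; 0 0 1]
T4·…·T1 = [-8/17 15/17 -27/17; 15/17 8/17 142/17; 0 0 1]
det M = -1; M⁻¹ = [-8/17 15/17 -138/17; 15/17 8/17 -43/17; 0 0 1]
M⁻¹ · (-9/17, 469/85)ᵀ = (-3, -2/5)ᵀ

p = (-3, -2/5)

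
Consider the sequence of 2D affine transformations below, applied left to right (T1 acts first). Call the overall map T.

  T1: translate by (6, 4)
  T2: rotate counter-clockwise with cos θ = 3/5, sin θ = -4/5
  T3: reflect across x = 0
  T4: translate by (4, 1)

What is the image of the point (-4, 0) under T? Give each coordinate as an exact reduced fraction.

T1 translate by (6, 4): (-4, 0) → (2, 4)
T2 rotate counter-clockwise with cos θ = 3/5, sin θ = -4/5: (2, 4) → (22/5, 4/5)
T3 reflect across x = 0: (22/5, 4/5) → (-22/5, 4/5)
T4 translate by (4, 1): (-22/5, 4/5) → (-2/5, 9/5)

T(p) = (-2/5, 9/5)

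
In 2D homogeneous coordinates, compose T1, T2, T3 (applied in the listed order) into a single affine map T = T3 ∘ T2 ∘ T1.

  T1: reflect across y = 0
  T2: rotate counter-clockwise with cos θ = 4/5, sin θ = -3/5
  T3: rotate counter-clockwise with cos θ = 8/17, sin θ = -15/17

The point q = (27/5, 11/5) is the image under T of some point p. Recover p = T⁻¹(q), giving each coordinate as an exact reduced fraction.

T1 = [1 0 0; 0 -1 0; 0 0 1]
T2·T1 = [4/5 -3/5 0; -3/5 -4/5 0; 0 0 1]
T3·…·T1 = [-13/85 -84/85 0; -84/85 13/85 0; 0 0 1]
det M = -1; M⁻¹ = [-13/85 -84/85 0; -84/85 13/85 0; 0 0 1]
M⁻¹ · (27/5, 11/5)ᵀ = (-3, -5)ᵀ

p = (-3, -5)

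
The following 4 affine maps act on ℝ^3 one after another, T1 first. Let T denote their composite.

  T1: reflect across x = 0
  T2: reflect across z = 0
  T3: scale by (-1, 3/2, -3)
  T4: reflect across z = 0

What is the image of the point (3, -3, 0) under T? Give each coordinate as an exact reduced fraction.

T(p) = (3, -9/2, 0)

T1 reflect across x = 0: (3, -3, 0) → (-3, -3, 0)
T2 reflect across z = 0: (-3, -3, 0) → (-3, -3, 0)
T3 scale by (-1, 3/2, -3): (-3, -3, 0) → (3, -9/2, 0)
T4 reflect across z = 0: (3, -9/2, 0) → (3, -9/2, 0)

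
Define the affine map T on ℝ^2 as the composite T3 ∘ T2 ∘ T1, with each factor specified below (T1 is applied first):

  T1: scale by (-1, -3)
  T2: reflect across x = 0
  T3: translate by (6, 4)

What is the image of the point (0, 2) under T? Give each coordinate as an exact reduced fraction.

T1 scale by (-1, -3): (0, 2) → (0, -6)
T2 reflect across x = 0: (0, -6) → (0, -6)
T3 translate by (6, 4): (0, -6) → (6, -2)

T(p) = (6, -2)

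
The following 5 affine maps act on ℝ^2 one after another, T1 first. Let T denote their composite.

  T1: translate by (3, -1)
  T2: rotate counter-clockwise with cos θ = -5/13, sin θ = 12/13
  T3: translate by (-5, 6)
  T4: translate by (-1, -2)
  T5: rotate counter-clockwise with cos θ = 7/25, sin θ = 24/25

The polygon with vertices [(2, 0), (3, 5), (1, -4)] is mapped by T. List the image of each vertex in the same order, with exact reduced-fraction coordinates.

T1 translate by (3, -1): (2, 0) → (5, -1); (3, 5) → (6, 4); (1, -4) → (4, -5)
T2 rotate counter-clockwise with cos θ = -5/13, sin θ = 12/13: (5, -1) → (-1, 5); (6, 4) → (-6, 4); (4, -5) → (40/13, 73/13)
T3 translate by (-5, 6): (-1, 5) → (-6, 11); (-6, 4) → (-11, 10); (40/13, 73/13) → (-25/13, 151/13)
T4 translate by (-1, -2): (-6, 11) → (-7, 9); (-11, 10) → (-12, 8); (-25/13, 151/13) → (-38/13, 125/13)
T5 rotate counter-clockwise with cos θ = 7/25, sin θ = 24/25: (-7, 9) → (-53/5, -21/5); (-12, 8) → (-276/25, -232/25); (-38/13, 125/13) → (-3266/325, -37/325)

image vertices: (-53/5, -21/5), (-276/25, -232/25), (-3266/325, -37/325)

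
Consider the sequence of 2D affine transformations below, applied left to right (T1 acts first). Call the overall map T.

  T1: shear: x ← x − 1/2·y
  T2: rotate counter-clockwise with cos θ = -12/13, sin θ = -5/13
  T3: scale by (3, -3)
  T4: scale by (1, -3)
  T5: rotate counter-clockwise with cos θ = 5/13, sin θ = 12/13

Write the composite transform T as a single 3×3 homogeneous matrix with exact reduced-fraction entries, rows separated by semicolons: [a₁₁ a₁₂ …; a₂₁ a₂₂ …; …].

T1 = [1 -1/2 0; 0 1 0; 0 0 1]
T2·T1 = [-12/13 11/13 0; -5/13 -19/26 0; 0 0 1]
T3·…·T1 = [-36/13 33/13 0; 15/13 57/26 0; 0 0 1]
T4·…·T1 = [-36/13 33/13 0; -45/13 -171/26 0; 0 0 1]
T5·…·T1 = [360/169 1191/169 0; -657/169 -63/338 0; 0 0 1]

T = [360/169 1191/169 0; -657/169 -63/338 0; 0 0 1]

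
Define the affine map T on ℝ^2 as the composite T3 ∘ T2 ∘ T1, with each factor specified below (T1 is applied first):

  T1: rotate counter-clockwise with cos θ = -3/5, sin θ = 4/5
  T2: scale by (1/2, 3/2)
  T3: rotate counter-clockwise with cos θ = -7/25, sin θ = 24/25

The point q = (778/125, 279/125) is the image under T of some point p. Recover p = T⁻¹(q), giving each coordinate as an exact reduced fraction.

T1 = [-3/5 -4/5 0; 4/5 -3/5 0; 0 0 1]
T2·T1 = [-3/10 -2/5 0; 6/5 -9/10 0; 0 0 1]
T3·…·T1 = [-267/250 122/125 0; -78/125 -33/250 0; 0 0 1]
det M = 3/4; M⁻¹ = [-22/125 -488/375 0; 104/125 -178/125 0; 0 0 1]
M⁻¹ · (778/125, 279/125)ᵀ = (-4, 2)ᵀ

p = (-4, 2)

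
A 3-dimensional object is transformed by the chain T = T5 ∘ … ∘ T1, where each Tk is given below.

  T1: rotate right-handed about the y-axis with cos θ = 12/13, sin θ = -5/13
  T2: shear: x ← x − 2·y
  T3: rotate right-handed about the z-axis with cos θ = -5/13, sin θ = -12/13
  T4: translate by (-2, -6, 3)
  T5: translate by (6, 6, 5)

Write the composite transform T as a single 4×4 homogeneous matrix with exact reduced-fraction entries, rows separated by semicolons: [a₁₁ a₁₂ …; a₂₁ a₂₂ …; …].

T1 = [12/13 0 -5/13 0; 0 1 0 0; 5/13 0 12/13 0; 0 0 0 1]
T2·T1 = [12/13 -2 -5/13 0; 0 1 0 0; 5/13 0 12/13 0; 0 0 0 1]
T3·…·T1 = [-60/169 22/13 25/169 0; -144/169 19/13 60/169 0; 5/13 0 12/13 0; 0 0 0 1]
T4·…·T1 = [-60/169 22/13 25/169 -2; -144/169 19/13 60/169 -6; 5/13 0 12/13 3; 0 0 0 1]
T5·…·T1 = [-60/169 22/13 25/169 4; -144/169 19/13 60/169 0; 5/13 0 12/13 8; 0 0 0 1]

T = [-60/169 22/13 25/169 4; -144/169 19/13 60/169 0; 5/13 0 12/13 8; 0 0 0 1]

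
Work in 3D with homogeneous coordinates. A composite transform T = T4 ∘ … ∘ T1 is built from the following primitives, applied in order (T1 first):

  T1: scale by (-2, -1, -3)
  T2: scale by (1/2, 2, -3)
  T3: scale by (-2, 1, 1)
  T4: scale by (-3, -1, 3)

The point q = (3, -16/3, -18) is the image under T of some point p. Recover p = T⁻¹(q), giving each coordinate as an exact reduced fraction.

p = (-1/2, -8/3, -2/3)

T1 = [-2 0 0 0; 0 -1 0 0; 0 0 -3 0; 0 0 0 1]
T2·T1 = [-1 0 0 0; 0 -2 0 0; 0 0 9 0; 0 0 0 1]
T3·…·T1 = [2 0 0 0; 0 -2 0 0; 0 0 9 0; 0 0 0 1]
T4·…·T1 = [-6 0 0 0; 0 2 0 0; 0 0 27 0; 0 0 0 1]
det M = -324; M⁻¹ = [-1/6 0 0 0; 0 1/2 0 0; 0 0 1/27 0; 0 0 0 1]
M⁻¹ · (3, -16/3, -18)ᵀ = (-1/2, -8/3, -2/3)ᵀ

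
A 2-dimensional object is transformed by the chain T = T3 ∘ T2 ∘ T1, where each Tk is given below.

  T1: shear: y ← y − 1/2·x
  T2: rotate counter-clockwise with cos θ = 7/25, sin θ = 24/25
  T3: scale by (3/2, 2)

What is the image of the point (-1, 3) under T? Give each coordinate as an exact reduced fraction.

T1 shear: y ← y − 1/2·x: (-1, 3) → (-1, 7/2)
T2 rotate counter-clockwise with cos θ = 7/25, sin θ = 24/25: (-1, 7/2) → (-91/25, 1/50)
T3 scale by (3/2, 2): (-91/25, 1/50) → (-273/50, 1/25)

T(p) = (-273/50, 1/25)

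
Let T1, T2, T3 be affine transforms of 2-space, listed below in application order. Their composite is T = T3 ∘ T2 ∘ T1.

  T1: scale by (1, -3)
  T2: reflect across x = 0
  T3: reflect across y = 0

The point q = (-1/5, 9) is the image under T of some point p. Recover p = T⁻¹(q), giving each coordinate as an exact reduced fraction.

T1 = [1 0 0; 0 -3 0; 0 0 1]
T2·T1 = [-1 0 0; 0 -3 0; 0 0 1]
T3·…·T1 = [-1 0 0; 0 3 0; 0 0 1]
det M = -3; M⁻¹ = [-1 0 0; 0 1/3 0; 0 0 1]
M⁻¹ · (-1/5, 9)ᵀ = (1/5, 3)ᵀ

p = (1/5, 3)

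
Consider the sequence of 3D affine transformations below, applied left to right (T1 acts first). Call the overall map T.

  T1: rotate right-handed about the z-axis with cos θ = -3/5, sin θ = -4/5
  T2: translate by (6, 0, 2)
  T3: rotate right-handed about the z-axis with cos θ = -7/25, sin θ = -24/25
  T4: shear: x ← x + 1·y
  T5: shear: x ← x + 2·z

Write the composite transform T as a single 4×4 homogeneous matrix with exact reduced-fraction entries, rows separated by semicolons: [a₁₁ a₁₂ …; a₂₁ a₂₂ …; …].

T1 = [-3/5 4/5 0 0; -4/5 -3/5 0 0; 0 0 1 0; 0 0 0 1]
T2·T1 = [-3/5 4/5 0 6; -4/5 -3/5 0 0; 0 0 1 2; 0 0 0 1]
T3·…·T1 = [-3/5 -4/5 0 -42/25; 4/5 -3/5 0 -144/25; 0 0 1 2; 0 0 0 1]
T4·…·T1 = [1/5 -7/5 0 -186/25; 4/5 -3/5 0 -144/25; 0 0 1 2; 0 0 0 1]
T5·…·T1 = [1/5 -7/5 2 -86/25; 4/5 -3/5 0 -144/25; 0 0 1 2; 0 0 0 1]

T = [1/5 -7/5 2 -86/25; 4/5 -3/5 0 -144/25; 0 0 1 2; 0 0 0 1]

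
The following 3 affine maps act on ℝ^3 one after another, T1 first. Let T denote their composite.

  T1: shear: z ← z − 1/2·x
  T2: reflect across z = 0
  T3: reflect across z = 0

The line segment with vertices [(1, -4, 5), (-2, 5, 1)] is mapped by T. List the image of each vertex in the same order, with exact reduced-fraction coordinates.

T1 shear: z ← z − 1/2·x: (1, -4, 5) → (1, -4, 9/2); (-2, 5, 1) → (-2, 5, 2)
T2 reflect across z = 0: (1, -4, 9/2) → (1, -4, -9/2); (-2, 5, 2) → (-2, 5, -2)
T3 reflect across z = 0: (1, -4, -9/2) → (1, -4, 9/2); (-2, 5, -2) → (-2, 5, 2)

image vertices: (1, -4, 9/2), (-2, 5, 2)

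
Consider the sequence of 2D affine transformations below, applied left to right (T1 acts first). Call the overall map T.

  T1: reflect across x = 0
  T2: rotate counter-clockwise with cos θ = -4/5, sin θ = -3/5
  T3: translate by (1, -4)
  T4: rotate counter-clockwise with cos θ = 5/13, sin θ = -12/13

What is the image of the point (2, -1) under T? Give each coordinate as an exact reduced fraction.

T1 reflect across x = 0: (2, -1) → (-2, -1)
T2 rotate counter-clockwise with cos θ = -4/5, sin θ = -3/5: (-2, -1) → (1, 2)
T3 translate by (1, -4): (1, 2) → (2, -2)
T4 rotate counter-clockwise with cos θ = 5/13, sin θ = -12/13: (2, -2) → (-14/13, -34/13)

T(p) = (-14/13, -34/13)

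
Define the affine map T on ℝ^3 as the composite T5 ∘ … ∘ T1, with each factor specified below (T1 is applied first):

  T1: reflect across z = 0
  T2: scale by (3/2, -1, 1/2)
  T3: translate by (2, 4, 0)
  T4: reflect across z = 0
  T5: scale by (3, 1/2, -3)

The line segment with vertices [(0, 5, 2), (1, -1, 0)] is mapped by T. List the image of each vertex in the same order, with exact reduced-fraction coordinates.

T1 reflect across z = 0: (0, 5, 2) → (0, 5, -2); (1, -1, 0) → (1, -1, 0)
T2 scale by (3/2, -1, 1/2): (0, 5, -2) → (0, -5, -1); (1, -1, 0) → (3/2, 1, 0)
T3 translate by (2, 4, 0): (0, -5, -1) → (2, -1, -1); (3/2, 1, 0) → (7/2, 5, 0)
T4 reflect across z = 0: (2, -1, -1) → (2, -1, 1); (7/2, 5, 0) → (7/2, 5, 0)
T5 scale by (3, 1/2, -3): (2, -1, 1) → (6, -1/2, -3); (7/2, 5, 0) → (21/2, 5/2, 0)

image vertices: (6, -1/2, -3), (21/2, 5/2, 0)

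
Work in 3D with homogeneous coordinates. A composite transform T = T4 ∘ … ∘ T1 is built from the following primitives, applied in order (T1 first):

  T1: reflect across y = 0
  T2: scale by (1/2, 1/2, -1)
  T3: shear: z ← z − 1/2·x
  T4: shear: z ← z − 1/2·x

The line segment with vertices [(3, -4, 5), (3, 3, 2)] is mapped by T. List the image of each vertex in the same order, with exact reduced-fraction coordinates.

image vertices: (3/2, 2, -13/2), (3/2, -3/2, -7/2)

T1 reflect across y = 0: (3, -4, 5) → (3, 4, 5); (3, 3, 2) → (3, -3, 2)
T2 scale by (1/2, 1/2, -1): (3, 4, 5) → (3/2, 2, -5); (3, -3, 2) → (3/2, -3/2, -2)
T3 shear: z ← z − 1/2·x: (3/2, 2, -5) → (3/2, 2, -23/4); (3/2, -3/2, -2) → (3/2, -3/2, -11/4)
T4 shear: z ← z − 1/2·x: (3/2, 2, -23/4) → (3/2, 2, -13/2); (3/2, -3/2, -11/4) → (3/2, -3/2, -7/2)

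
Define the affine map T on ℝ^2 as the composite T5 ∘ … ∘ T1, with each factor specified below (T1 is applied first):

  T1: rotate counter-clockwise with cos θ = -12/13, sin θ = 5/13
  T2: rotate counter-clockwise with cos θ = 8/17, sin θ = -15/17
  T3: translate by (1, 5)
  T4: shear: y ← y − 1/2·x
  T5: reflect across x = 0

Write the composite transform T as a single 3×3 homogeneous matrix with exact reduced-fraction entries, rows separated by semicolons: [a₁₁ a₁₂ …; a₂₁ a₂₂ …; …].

T = [21/221 220/221 -1; 461/442 89/221 9/2; 0 0 1]

T1 = [-12/13 -5/13 0; 5/13 -12/13 0; 0 0 1]
T2·T1 = [-21/221 -220/221 0; 220/221 -21/221 0; 0 0 1]
T3·…·T1 = [-21/221 -220/221 1; 220/221 -21/221 5; 0 0 1]
T4·…·T1 = [-21/221 -220/221 1; 461/442 89/221 9/2; 0 0 1]
T5·…·T1 = [21/221 220/221 -1; 461/442 89/221 9/2; 0 0 1]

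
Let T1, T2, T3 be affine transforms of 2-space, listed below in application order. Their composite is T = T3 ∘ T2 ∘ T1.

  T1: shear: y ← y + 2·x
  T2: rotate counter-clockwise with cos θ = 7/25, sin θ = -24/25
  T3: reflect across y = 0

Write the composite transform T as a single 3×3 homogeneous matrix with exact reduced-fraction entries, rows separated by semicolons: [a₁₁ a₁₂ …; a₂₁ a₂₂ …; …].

T1 = [1 0 0; 2 1 0; 0 0 1]
T2·T1 = [11/5 24/25 0; -2/5 7/25 0; 0 0 1]
T3·…·T1 = [11/5 24/25 0; 2/5 -7/25 0; 0 0 1]

T = [11/5 24/25 0; 2/5 -7/25 0; 0 0 1]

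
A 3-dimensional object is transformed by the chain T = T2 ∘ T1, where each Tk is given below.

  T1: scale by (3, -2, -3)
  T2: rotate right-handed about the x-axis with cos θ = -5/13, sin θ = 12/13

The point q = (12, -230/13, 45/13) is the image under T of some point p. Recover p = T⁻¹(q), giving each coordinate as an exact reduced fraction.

T1 = [3 0 0 0; 0 -2 0 0; 0 0 -3 0; 0 0 0 1]
T2·T1 = [3 0 0 0; 0 10/13 36/13 0; 0 -24/13 15/13 0; 0 0 0 1]
det M = 18; M⁻¹ = [1/3 0 0 0; 0 5/26 -6/13 0; 0 4/13 5/39 0; 0 0 0 1]
M⁻¹ · (12, -230/13, 45/13)ᵀ = (4, -5, -5)ᵀ

p = (4, -5, -5)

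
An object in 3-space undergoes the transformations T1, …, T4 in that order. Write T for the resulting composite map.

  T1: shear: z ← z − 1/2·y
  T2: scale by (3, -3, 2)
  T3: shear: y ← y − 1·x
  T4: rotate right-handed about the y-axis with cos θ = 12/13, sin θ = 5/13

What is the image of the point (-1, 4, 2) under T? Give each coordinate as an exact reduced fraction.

T(p) = (-36/13, -9, 15/13)

T1 shear: z ← z − 1/2·y: (-1, 4, 2) → (-1, 4, 0)
T2 scale by (3, -3, 2): (-1, 4, 0) → (-3, -12, 0)
T3 shear: y ← y − 1·x: (-3, -12, 0) → (-3, -9, 0)
T4 rotate right-handed about the y-axis with cos θ = 12/13, sin θ = 5/13: (-3, -9, 0) → (-36/13, -9, 15/13)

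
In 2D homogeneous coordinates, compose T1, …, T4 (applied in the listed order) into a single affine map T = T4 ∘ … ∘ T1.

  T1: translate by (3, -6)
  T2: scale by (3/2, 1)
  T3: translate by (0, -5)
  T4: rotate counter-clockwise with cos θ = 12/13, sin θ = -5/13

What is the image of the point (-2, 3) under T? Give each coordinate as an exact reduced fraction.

T(p) = (-22/13, -207/26)

T1 translate by (3, -6): (-2, 3) → (1, -3)
T2 scale by (3/2, 1): (1, -3) → (3/2, -3)
T3 translate by (0, -5): (3/2, -3) → (3/2, -8)
T4 rotate counter-clockwise with cos θ = 12/13, sin θ = -5/13: (3/2, -8) → (-22/13, -207/26)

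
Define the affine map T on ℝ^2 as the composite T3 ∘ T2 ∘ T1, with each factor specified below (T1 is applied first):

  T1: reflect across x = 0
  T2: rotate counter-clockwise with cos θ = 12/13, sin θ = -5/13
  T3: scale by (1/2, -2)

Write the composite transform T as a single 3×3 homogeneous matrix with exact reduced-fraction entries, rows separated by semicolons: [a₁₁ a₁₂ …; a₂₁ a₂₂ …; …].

T = [-6/13 5/26 0; -10/13 -24/13 0; 0 0 1]

T1 = [-1 0 0; 0 1 0; 0 0 1]
T2·T1 = [-12/13 5/13 0; 5/13 12/13 0; 0 0 1]
T3·…·T1 = [-6/13 5/26 0; -10/13 -24/13 0; 0 0 1]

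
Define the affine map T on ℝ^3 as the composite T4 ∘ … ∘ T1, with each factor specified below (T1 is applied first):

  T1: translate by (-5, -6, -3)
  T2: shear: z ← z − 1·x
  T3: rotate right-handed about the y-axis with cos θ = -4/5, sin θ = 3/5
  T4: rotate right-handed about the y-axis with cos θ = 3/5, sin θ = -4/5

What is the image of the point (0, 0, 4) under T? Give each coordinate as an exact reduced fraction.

T1 translate by (-5, -6, -3): (0, 0, 4) → (-5, -6, 1)
T2 shear: z ← z − 1·x: (-5, -6, 1) → (-5, -6, 6)
T3 rotate right-handed about the y-axis with cos θ = -4/5, sin θ = 3/5: (-5, -6, 6) → (38/5, -6, -9/5)
T4 rotate right-handed about the y-axis with cos θ = 3/5, sin θ = -4/5: (38/5, -6, -9/5) → (6, -6, 5)

T(p) = (6, -6, 5)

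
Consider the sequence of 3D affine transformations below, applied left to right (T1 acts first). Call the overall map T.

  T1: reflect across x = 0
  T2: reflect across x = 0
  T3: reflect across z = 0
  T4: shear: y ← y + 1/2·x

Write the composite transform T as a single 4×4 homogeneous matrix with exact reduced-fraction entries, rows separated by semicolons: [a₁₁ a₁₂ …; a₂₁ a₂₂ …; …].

T1 = [-1 0 0 0; 0 1 0 0; 0 0 1 0; 0 0 0 1]
T2·T1 = [1 0 0 0; 0 1 0 0; 0 0 1 0; 0 0 0 1]
T3·…·T1 = [1 0 0 0; 0 1 0 0; 0 0 -1 0; 0 0 0 1]
T4·…·T1 = [1 0 0 0; 1/2 1 0 0; 0 0 -1 0; 0 0 0 1]

T = [1 0 0 0; 1/2 1 0 0; 0 0 -1 0; 0 0 0 1]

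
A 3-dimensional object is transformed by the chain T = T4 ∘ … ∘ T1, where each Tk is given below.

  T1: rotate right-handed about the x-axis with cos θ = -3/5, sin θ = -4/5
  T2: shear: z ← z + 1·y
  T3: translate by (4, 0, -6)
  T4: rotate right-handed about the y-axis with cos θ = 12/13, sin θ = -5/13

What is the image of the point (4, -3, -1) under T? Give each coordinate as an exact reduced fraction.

T1 rotate right-handed about the x-axis with cos θ = -3/5, sin θ = -4/5: (4, -3, -1) → (4, 1, 3)
T2 shear: z ← z + 1·y: (4, 1, 3) → (4, 1, 4)
T3 translate by (4, 0, -6): (4, 1, 4) → (8, 1, -2)
T4 rotate right-handed about the y-axis with cos θ = 12/13, sin θ = -5/13: (8, 1, -2) → (106/13, 1, 16/13)

T(p) = (106/13, 1, 16/13)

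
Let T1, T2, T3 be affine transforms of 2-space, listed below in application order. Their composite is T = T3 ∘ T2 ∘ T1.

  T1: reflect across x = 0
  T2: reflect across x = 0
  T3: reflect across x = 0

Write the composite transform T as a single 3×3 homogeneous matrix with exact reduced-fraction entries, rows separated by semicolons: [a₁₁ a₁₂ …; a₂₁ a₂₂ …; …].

T = [-1 0 0; 0 1 0; 0 0 1]

T1 = [-1 0 0; 0 1 0; 0 0 1]
T2·T1 = [1 0 0; 0 1 0; 0 0 1]
T3·…·T1 = [-1 0 0; 0 1 0; 0 0 1]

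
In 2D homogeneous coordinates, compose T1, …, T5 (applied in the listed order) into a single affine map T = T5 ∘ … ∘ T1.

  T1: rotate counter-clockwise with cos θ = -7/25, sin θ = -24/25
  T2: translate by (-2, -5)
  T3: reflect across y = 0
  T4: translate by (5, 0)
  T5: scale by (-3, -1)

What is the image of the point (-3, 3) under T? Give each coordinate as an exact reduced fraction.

T(p) = (-504/25, -74/25)

T1 rotate counter-clockwise with cos θ = -7/25, sin θ = -24/25: (-3, 3) → (93/25, 51/25)
T2 translate by (-2, -5): (93/25, 51/25) → (43/25, -74/25)
T3 reflect across y = 0: (43/25, -74/25) → (43/25, 74/25)
T4 translate by (5, 0): (43/25, 74/25) → (168/25, 74/25)
T5 scale by (-3, -1): (168/25, 74/25) → (-504/25, -74/25)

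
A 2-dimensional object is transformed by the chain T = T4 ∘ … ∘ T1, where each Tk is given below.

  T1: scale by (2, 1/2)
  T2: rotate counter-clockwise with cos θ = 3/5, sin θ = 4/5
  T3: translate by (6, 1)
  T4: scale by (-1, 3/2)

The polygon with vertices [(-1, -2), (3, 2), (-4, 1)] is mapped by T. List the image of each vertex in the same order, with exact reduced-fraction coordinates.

T1 scale by (2, 1/2): (-1, -2) → (-2, -1); (3, 2) → (6, 1); (-4, 1) → (-8, 1/2)
T2 rotate counter-clockwise with cos θ = 3/5, sin θ = 4/5: (-2, -1) → (-2/5, -11/5); (6, 1) → (14/5, 27/5); (-8, 1/2) → (-26/5, -61/10)
T3 translate by (6, 1): (-2/5, -11/5) → (28/5, -6/5); (14/5, 27/5) → (44/5, 32/5); (-26/5, -61/10) → (4/5, -51/10)
T4 scale by (-1, 3/2): (28/5, -6/5) → (-28/5, -9/5); (44/5, 32/5) → (-44/5, 48/5); (4/5, -51/10) → (-4/5, -153/20)

image vertices: (-28/5, -9/5), (-44/5, 48/5), (-4/5, -153/20)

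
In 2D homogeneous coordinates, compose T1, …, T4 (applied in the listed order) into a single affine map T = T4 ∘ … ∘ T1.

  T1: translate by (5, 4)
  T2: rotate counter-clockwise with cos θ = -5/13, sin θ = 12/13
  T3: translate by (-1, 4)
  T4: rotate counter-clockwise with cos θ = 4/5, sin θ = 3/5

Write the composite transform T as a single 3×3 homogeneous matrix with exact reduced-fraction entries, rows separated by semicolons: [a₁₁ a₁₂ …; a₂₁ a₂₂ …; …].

T1 = [1 0 5; 0 1 4; 0 0 1]
T2·T1 = [-5/13 -12/13 -73/13; 12/13 -5/13 40/13; 0 0 1]
T3·…·T1 = [-5/13 -12/13 -86/13; 12/13 -5/13 92/13; 0 0 1]
T4·…·T1 = [-56/65 -33/65 -124/13; 33/65 -56/65 22/13; 0 0 1]

T = [-56/65 -33/65 -124/13; 33/65 -56/65 22/13; 0 0 1]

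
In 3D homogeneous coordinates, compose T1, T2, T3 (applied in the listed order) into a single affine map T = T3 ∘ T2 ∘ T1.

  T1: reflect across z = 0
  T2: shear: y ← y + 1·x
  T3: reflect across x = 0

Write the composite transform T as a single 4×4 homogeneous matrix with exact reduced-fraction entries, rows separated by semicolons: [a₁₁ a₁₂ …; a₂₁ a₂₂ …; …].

T = [-1 0 0 0; 1 1 0 0; 0 0 -1 0; 0 0 0 1]

T1 = [1 0 0 0; 0 1 0 0; 0 0 -1 0; 0 0 0 1]
T2·T1 = [1 0 0 0; 1 1 0 0; 0 0 -1 0; 0 0 0 1]
T3·…·T1 = [-1 0 0 0; 1 1 0 0; 0 0 -1 0; 0 0 0 1]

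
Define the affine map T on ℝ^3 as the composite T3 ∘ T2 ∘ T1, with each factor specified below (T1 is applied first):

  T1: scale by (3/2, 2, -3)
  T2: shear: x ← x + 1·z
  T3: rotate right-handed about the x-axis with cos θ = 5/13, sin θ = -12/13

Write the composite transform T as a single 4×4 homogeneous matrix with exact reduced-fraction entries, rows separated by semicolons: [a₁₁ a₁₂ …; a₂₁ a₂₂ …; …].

T = [3/2 0 -3 0; 0 10/13 -36/13 0; 0 -24/13 -15/13 0; 0 0 0 1]

T1 = [3/2 0 0 0; 0 2 0 0; 0 0 -3 0; 0 0 0 1]
T2·T1 = [3/2 0 -3 0; 0 2 0 0; 0 0 -3 0; 0 0 0 1]
T3·…·T1 = [3/2 0 -3 0; 0 10/13 -36/13 0; 0 -24/13 -15/13 0; 0 0 0 1]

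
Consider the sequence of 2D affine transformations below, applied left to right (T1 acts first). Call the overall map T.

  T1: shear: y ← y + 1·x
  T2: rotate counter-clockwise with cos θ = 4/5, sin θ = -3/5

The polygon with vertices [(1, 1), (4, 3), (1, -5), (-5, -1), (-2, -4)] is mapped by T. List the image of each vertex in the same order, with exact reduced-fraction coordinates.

image vertices: (2, 1), (37/5, 16/5), (-8/5, -19/5), (-38/5, -9/5), (-26/5, -18/5)

T1 shear: y ← y + 1·x: (1, 1) → (1, 2); (4, 3) → (4, 7); (1, -5) → (1, -4); (-5, -1) → (-5, -6); (-2, -4) → (-2, -6)
T2 rotate counter-clockwise with cos θ = 4/5, sin θ = -3/5: (1, 2) → (2, 1); (4, 7) → (37/5, 16/5); (1, -4) → (-8/5, -19/5); (-5, -6) → (-38/5, -9/5); (-2, -6) → (-26/5, -18/5)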